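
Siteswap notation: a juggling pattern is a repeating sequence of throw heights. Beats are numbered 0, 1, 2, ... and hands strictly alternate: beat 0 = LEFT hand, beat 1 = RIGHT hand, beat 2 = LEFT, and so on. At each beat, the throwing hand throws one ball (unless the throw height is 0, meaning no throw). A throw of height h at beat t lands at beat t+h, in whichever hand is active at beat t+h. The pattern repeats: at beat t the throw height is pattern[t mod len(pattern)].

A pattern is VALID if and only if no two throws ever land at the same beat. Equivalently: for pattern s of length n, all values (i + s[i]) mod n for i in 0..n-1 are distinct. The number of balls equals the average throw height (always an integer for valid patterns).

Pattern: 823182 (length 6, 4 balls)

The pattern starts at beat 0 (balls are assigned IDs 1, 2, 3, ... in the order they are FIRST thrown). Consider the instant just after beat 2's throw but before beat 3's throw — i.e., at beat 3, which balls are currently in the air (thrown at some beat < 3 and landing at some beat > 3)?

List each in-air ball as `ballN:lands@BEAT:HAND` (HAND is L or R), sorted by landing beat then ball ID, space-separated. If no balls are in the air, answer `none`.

Beat 0 (L): throw ball1 h=8 -> lands@8:L; in-air after throw: [b1@8:L]
Beat 1 (R): throw ball2 h=2 -> lands@3:R; in-air after throw: [b2@3:R b1@8:L]
Beat 2 (L): throw ball3 h=3 -> lands@5:R; in-air after throw: [b2@3:R b3@5:R b1@8:L]
Beat 3 (R): throw ball2 h=1 -> lands@4:L; in-air after throw: [b2@4:L b3@5:R b1@8:L]

Answer: ball3:lands@5:R ball1:lands@8:L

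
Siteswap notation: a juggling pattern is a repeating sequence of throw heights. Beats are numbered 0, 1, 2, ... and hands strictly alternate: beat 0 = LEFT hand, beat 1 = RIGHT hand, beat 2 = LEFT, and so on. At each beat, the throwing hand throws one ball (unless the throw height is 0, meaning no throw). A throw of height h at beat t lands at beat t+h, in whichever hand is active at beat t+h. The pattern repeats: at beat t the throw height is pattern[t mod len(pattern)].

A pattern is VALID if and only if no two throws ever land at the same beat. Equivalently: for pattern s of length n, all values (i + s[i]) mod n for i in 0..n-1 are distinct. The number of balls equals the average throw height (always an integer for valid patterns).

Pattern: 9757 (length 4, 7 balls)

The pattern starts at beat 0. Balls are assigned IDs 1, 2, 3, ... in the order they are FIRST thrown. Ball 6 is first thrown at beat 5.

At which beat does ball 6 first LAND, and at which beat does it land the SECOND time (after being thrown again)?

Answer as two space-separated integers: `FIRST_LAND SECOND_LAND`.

Answer: 12 21

Derivation:
Beat 0 (L): throw ball1 h=9 -> lands@9:R; in-air after throw: [b1@9:R]
Beat 1 (R): throw ball2 h=7 -> lands@8:L; in-air after throw: [b2@8:L b1@9:R]
Beat 2 (L): throw ball3 h=5 -> lands@7:R; in-air after throw: [b3@7:R b2@8:L b1@9:R]
Beat 3 (R): throw ball4 h=7 -> lands@10:L; in-air after throw: [b3@7:R b2@8:L b1@9:R b4@10:L]
Beat 4 (L): throw ball5 h=9 -> lands@13:R; in-air after throw: [b3@7:R b2@8:L b1@9:R b4@10:L b5@13:R]
Beat 5 (R): throw ball6 h=7 -> lands@12:L; in-air after throw: [b3@7:R b2@8:L b1@9:R b4@10:L b6@12:L b5@13:R]
Beat 6 (L): throw ball7 h=5 -> lands@11:R; in-air after throw: [b3@7:R b2@8:L b1@9:R b4@10:L b7@11:R b6@12:L b5@13:R]
Beat 7 (R): throw ball3 h=7 -> lands@14:L; in-air after throw: [b2@8:L b1@9:R b4@10:L b7@11:R b6@12:L b5@13:R b3@14:L]
Beat 8 (L): throw ball2 h=9 -> lands@17:R; in-air after throw: [b1@9:R b4@10:L b7@11:R b6@12:L b5@13:R b3@14:L b2@17:R]
Beat 9 (R): throw ball1 h=7 -> lands@16:L; in-air after throw: [b4@10:L b7@11:R b6@12:L b5@13:R b3@14:L b1@16:L b2@17:R]
Beat 10 (L): throw ball4 h=5 -> lands@15:R; in-air after throw: [b7@11:R b6@12:L b5@13:R b3@14:L b4@15:R b1@16:L b2@17:R]
Beat 11 (R): throw ball7 h=7 -> lands@18:L; in-air after throw: [b6@12:L b5@13:R b3@14:L b4@15:R b1@16:L b2@17:R b7@18:L]
Beat 12 (L): throw ball6 h=9 -> lands@21:R; in-air after throw: [b5@13:R b3@14:L b4@15:R b1@16:L b2@17:R b7@18:L b6@21:R]
Beat 13 (R): throw ball5 h=7 -> lands@20:L; in-air after throw: [b3@14:L b4@15:R b1@16:L b2@17:R b7@18:L b5@20:L b6@21:R]
Ball 6: thrown@5 h=7 -> first land @12; rethrown@12 h=9 -> second land @21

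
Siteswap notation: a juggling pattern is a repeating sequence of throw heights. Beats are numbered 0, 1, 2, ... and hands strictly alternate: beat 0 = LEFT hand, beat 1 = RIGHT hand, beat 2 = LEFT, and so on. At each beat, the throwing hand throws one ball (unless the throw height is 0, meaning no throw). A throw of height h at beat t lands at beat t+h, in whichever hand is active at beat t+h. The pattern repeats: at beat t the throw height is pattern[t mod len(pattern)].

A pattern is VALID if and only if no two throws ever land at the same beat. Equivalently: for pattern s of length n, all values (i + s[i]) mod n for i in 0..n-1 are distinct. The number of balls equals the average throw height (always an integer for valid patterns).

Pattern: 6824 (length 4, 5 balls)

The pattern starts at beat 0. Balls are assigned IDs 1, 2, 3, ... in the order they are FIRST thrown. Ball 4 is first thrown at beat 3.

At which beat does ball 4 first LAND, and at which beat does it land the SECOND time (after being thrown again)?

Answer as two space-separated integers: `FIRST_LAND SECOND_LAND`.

Answer: 7 11

Derivation:
Beat 0 (L): throw ball1 h=6 -> lands@6:L; in-air after throw: [b1@6:L]
Beat 1 (R): throw ball2 h=8 -> lands@9:R; in-air after throw: [b1@6:L b2@9:R]
Beat 2 (L): throw ball3 h=2 -> lands@4:L; in-air after throw: [b3@4:L b1@6:L b2@9:R]
Beat 3 (R): throw ball4 h=4 -> lands@7:R; in-air after throw: [b3@4:L b1@6:L b4@7:R b2@9:R]
Beat 4 (L): throw ball3 h=6 -> lands@10:L; in-air after throw: [b1@6:L b4@7:R b2@9:R b3@10:L]
Beat 5 (R): throw ball5 h=8 -> lands@13:R; in-air after throw: [b1@6:L b4@7:R b2@9:R b3@10:L b5@13:R]
Beat 6 (L): throw ball1 h=2 -> lands@8:L; in-air after throw: [b4@7:R b1@8:L b2@9:R b3@10:L b5@13:R]
Beat 7 (R): throw ball4 h=4 -> lands@11:R; in-air after throw: [b1@8:L b2@9:R b3@10:L b4@11:R b5@13:R]
Beat 8 (L): throw ball1 h=6 -> lands@14:L; in-air after throw: [b2@9:R b3@10:L b4@11:R b5@13:R b1@14:L]
Beat 9 (R): throw ball2 h=8 -> lands@17:R; in-air after throw: [b3@10:L b4@11:R b5@13:R b1@14:L b2@17:R]
Beat 10 (L): throw ball3 h=2 -> lands@12:L; in-air after throw: [b4@11:R b3@12:L b5@13:R b1@14:L b2@17:R]
Beat 11 (R): throw ball4 h=4 -> lands@15:R; in-air after throw: [b3@12:L b5@13:R b1@14:L b4@15:R b2@17:R]
Ball 4: thrown@3 h=4 -> first land @7; rethrown@7 h=4 -> second land @11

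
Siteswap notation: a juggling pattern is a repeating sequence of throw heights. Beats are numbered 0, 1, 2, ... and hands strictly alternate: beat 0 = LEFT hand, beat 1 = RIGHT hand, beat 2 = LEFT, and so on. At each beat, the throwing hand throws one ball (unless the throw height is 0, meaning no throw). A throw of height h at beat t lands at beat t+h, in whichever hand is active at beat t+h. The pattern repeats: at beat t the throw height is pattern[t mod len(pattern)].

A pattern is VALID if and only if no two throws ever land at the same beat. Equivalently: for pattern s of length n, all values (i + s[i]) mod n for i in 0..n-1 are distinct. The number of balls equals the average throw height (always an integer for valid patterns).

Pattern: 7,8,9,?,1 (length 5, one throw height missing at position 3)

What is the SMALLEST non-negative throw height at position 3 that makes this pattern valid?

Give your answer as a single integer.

i=0: (0 + 7) mod 5 = 2
i=1: (1 + 8) mod 5 = 4
i=2: (2 + 9) mod 5 = 1
i=3: s[i]=? (unknown)
i=4: (4 + 1) mod 5 = 0
Known residues: [0, 1, 2, 4]; need a permutation of 0..4, so missing residue r = 3
Need (3 + s) mod 5 = 3; smallest s = (3 - 3) mod 5 = 0

Answer: 0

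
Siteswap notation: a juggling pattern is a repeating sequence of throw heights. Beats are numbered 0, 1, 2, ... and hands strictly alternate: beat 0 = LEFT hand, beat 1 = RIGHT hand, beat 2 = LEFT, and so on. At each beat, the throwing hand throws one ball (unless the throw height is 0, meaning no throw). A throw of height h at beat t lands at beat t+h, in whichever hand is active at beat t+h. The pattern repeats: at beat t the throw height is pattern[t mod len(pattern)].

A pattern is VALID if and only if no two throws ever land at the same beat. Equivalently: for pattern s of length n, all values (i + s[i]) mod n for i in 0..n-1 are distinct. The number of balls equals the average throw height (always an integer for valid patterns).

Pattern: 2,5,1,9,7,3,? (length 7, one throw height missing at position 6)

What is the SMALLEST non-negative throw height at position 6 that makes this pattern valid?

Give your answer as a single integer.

i=0: (0 + 2) mod 7 = 2
i=1: (1 + 5) mod 7 = 6
i=2: (2 + 1) mod 7 = 3
i=3: (3 + 9) mod 7 = 5
i=4: (4 + 7) mod 7 = 4
i=5: (5 + 3) mod 7 = 1
i=6: s[i]=? (unknown)
Known residues: [1, 2, 3, 4, 5, 6]; need a permutation of 0..6, so missing residue r = 0
Need (6 + s) mod 7 = 0; smallest s = (0 - 6) mod 7 = 1

Answer: 1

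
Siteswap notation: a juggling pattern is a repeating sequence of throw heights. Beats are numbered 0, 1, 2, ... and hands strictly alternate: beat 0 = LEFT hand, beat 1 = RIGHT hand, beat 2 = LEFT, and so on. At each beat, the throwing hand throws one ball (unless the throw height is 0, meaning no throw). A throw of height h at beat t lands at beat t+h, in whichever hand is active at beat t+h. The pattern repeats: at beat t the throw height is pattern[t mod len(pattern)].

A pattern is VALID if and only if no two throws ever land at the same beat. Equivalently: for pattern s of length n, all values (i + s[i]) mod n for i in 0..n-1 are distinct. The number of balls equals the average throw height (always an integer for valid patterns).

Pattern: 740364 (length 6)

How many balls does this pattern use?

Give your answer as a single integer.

Answer: 4

Derivation:
Pattern = [7, 4, 0, 3, 6, 4], length n = 6
  position 0: throw height = 7, running sum = 7
  position 1: throw height = 4, running sum = 11
  position 2: throw height = 0, running sum = 11
  position 3: throw height = 3, running sum = 14
  position 4: throw height = 6, running sum = 20
  position 5: throw height = 4, running sum = 24
Total sum = 24; balls = sum / n = 24 / 6 = 4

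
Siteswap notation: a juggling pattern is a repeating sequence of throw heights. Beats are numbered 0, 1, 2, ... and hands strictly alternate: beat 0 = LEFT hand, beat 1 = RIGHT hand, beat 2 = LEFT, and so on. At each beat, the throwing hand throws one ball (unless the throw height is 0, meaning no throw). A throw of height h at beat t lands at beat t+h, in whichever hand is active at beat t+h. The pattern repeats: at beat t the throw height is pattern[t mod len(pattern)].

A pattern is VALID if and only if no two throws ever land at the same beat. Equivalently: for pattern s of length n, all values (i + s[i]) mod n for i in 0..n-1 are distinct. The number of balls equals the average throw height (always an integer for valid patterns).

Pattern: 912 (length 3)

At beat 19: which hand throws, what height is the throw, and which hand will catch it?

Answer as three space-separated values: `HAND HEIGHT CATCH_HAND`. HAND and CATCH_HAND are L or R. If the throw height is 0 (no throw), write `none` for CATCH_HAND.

Answer: R 1 L

Derivation:
Beat 19: 19 mod 2 = 1, so hand = R
Throw height = pattern[19 mod 3] = pattern[1] = 1
Lands at beat 19+1=20, 20 mod 2 = 0, so catch hand = L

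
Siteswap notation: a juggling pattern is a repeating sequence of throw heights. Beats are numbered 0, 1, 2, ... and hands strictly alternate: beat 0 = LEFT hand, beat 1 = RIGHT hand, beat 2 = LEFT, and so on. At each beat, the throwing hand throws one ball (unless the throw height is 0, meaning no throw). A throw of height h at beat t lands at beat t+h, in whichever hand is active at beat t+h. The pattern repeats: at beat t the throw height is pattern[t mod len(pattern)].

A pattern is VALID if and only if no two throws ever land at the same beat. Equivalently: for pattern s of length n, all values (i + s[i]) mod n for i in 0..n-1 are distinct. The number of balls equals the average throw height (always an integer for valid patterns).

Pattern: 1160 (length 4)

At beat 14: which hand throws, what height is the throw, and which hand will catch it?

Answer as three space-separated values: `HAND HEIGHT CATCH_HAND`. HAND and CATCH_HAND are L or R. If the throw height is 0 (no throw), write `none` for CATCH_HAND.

Answer: L 6 L

Derivation:
Beat 14: 14 mod 2 = 0, so hand = L
Throw height = pattern[14 mod 4] = pattern[2] = 6
Lands at beat 14+6=20, 20 mod 2 = 0, so catch hand = L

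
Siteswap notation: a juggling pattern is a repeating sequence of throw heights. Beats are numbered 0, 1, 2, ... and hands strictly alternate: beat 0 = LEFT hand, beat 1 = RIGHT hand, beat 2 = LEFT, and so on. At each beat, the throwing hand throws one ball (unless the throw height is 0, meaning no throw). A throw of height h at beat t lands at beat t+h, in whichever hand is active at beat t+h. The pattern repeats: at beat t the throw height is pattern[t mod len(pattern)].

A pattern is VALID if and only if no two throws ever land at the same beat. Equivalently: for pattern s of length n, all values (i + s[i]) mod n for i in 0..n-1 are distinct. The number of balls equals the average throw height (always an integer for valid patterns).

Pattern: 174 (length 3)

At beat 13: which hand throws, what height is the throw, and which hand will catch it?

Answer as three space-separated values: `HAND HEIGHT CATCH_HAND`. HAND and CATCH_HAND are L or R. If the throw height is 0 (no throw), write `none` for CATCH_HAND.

Answer: R 7 L

Derivation:
Beat 13: 13 mod 2 = 1, so hand = R
Throw height = pattern[13 mod 3] = pattern[1] = 7
Lands at beat 13+7=20, 20 mod 2 = 0, so catch hand = L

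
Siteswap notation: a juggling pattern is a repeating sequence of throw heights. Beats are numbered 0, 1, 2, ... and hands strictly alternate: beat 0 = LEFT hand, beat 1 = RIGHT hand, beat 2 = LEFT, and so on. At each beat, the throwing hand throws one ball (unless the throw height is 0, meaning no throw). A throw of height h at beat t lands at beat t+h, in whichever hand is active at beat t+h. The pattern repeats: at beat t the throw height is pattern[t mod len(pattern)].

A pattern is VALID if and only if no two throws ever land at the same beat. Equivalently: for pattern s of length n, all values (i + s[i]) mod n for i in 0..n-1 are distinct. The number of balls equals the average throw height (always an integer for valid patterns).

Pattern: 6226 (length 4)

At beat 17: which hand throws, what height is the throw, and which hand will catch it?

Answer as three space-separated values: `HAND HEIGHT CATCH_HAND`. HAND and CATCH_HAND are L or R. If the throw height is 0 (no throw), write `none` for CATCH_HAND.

Beat 17: 17 mod 2 = 1, so hand = R
Throw height = pattern[17 mod 4] = pattern[1] = 2
Lands at beat 17+2=19, 19 mod 2 = 1, so catch hand = R

Answer: R 2 R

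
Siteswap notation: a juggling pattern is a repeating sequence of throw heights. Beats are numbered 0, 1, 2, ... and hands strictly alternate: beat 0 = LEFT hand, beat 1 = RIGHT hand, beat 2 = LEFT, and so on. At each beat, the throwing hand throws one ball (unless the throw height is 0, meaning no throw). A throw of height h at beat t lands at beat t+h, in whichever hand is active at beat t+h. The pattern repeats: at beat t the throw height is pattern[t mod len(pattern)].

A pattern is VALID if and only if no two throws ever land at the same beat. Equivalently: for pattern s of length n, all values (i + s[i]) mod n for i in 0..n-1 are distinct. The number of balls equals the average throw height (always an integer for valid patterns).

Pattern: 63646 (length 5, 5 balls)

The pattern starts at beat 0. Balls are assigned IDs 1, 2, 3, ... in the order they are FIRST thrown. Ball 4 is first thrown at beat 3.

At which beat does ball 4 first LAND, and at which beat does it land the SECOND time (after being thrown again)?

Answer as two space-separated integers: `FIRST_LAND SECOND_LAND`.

Answer: 7 13

Derivation:
Beat 0 (L): throw ball1 h=6 -> lands@6:L; in-air after throw: [b1@6:L]
Beat 1 (R): throw ball2 h=3 -> lands@4:L; in-air after throw: [b2@4:L b1@6:L]
Beat 2 (L): throw ball3 h=6 -> lands@8:L; in-air after throw: [b2@4:L b1@6:L b3@8:L]
Beat 3 (R): throw ball4 h=4 -> lands@7:R; in-air after throw: [b2@4:L b1@6:L b4@7:R b3@8:L]
Beat 4 (L): throw ball2 h=6 -> lands@10:L; in-air after throw: [b1@6:L b4@7:R b3@8:L b2@10:L]
Beat 5 (R): throw ball5 h=6 -> lands@11:R; in-air after throw: [b1@6:L b4@7:R b3@8:L b2@10:L b5@11:R]
Beat 6 (L): throw ball1 h=3 -> lands@9:R; in-air after throw: [b4@7:R b3@8:L b1@9:R b2@10:L b5@11:R]
Beat 7 (R): throw ball4 h=6 -> lands@13:R; in-air after throw: [b3@8:L b1@9:R b2@10:L b5@11:R b4@13:R]
Beat 8 (L): throw ball3 h=4 -> lands@12:L; in-air after throw: [b1@9:R b2@10:L b5@11:R b3@12:L b4@13:R]
Beat 9 (R): throw ball1 h=6 -> lands@15:R; in-air after throw: [b2@10:L b5@11:R b3@12:L b4@13:R b1@15:R]
Beat 10 (L): throw ball2 h=6 -> lands@16:L; in-air after throw: [b5@11:R b3@12:L b4@13:R b1@15:R b2@16:L]
Beat 11 (R): throw ball5 h=3 -> lands@14:L; in-air after throw: [b3@12:L b4@13:R b5@14:L b1@15:R b2@16:L]
Beat 12 (L): throw ball3 h=6 -> lands@18:L; in-air after throw: [b4@13:R b5@14:L b1@15:R b2@16:L b3@18:L]
Beat 13 (R): throw ball4 h=4 -> lands@17:R; in-air after throw: [b5@14:L b1@15:R b2@16:L b4@17:R b3@18:L]
Ball 4: thrown@3 h=4 -> first land @7; rethrown@7 h=6 -> second land @13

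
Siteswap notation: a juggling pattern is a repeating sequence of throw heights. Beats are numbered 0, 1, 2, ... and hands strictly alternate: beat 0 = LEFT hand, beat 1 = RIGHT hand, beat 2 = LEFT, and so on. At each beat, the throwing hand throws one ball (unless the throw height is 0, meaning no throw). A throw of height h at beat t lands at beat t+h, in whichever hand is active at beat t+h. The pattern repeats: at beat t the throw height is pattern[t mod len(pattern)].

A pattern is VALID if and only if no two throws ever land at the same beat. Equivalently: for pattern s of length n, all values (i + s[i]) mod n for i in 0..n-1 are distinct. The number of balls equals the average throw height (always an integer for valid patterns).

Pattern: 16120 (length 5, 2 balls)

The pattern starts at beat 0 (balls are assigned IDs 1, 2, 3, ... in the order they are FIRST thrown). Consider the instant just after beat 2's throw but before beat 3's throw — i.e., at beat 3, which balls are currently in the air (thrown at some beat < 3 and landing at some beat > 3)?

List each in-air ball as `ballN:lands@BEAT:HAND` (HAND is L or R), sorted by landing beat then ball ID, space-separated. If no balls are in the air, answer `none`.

Beat 0 (L): throw ball1 h=1 -> lands@1:R; in-air after throw: [b1@1:R]
Beat 1 (R): throw ball1 h=6 -> lands@7:R; in-air after throw: [b1@7:R]
Beat 2 (L): throw ball2 h=1 -> lands@3:R; in-air after throw: [b2@3:R b1@7:R]
Beat 3 (R): throw ball2 h=2 -> lands@5:R; in-air after throw: [b2@5:R b1@7:R]

Answer: ball1:lands@7:R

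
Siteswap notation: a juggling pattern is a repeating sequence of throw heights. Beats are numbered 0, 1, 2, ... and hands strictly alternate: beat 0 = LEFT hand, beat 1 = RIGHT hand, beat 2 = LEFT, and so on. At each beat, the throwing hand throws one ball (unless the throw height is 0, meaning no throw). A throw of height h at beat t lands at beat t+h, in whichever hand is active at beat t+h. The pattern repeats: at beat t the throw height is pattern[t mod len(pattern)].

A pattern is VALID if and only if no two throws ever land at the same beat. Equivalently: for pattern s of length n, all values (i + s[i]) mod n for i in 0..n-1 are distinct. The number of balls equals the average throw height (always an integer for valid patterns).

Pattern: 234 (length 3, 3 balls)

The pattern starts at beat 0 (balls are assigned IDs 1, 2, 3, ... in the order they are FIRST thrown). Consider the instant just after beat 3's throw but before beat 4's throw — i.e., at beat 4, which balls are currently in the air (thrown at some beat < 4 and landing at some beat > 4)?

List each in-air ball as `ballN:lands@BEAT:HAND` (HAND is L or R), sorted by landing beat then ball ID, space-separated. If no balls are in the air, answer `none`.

Beat 0 (L): throw ball1 h=2 -> lands@2:L; in-air after throw: [b1@2:L]
Beat 1 (R): throw ball2 h=3 -> lands@4:L; in-air after throw: [b1@2:L b2@4:L]
Beat 2 (L): throw ball1 h=4 -> lands@6:L; in-air after throw: [b2@4:L b1@6:L]
Beat 3 (R): throw ball3 h=2 -> lands@5:R; in-air after throw: [b2@4:L b3@5:R b1@6:L]
Beat 4 (L): throw ball2 h=3 -> lands@7:R; in-air after throw: [b3@5:R b1@6:L b2@7:R]

Answer: ball3:lands@5:R ball1:lands@6:L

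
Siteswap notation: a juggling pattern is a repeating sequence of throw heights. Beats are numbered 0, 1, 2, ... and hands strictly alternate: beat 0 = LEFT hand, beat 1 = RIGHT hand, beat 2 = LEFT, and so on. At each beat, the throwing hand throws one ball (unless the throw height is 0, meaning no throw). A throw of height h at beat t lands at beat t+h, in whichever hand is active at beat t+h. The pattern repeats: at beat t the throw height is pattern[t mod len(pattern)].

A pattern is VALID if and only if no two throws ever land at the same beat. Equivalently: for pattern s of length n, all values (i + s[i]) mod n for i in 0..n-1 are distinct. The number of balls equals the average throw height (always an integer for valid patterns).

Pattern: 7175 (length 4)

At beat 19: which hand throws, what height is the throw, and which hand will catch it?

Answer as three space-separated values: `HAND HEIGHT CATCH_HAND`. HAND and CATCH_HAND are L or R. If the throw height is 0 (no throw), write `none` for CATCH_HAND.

Answer: R 5 L

Derivation:
Beat 19: 19 mod 2 = 1, so hand = R
Throw height = pattern[19 mod 4] = pattern[3] = 5
Lands at beat 19+5=24, 24 mod 2 = 0, so catch hand = L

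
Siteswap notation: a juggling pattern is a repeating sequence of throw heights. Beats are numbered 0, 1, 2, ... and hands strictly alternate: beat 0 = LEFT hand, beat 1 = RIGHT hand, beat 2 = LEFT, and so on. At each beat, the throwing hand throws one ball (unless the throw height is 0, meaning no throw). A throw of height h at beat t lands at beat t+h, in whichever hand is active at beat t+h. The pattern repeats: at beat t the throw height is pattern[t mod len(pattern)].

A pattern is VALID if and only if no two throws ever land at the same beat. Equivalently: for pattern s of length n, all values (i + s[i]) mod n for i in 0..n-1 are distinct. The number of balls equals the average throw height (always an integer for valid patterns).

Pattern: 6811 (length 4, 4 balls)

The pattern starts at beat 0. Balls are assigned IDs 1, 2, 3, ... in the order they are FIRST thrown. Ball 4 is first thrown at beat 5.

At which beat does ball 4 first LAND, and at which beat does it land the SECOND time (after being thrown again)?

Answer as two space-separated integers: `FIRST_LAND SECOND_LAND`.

Beat 0 (L): throw ball1 h=6 -> lands@6:L; in-air after throw: [b1@6:L]
Beat 1 (R): throw ball2 h=8 -> lands@9:R; in-air after throw: [b1@6:L b2@9:R]
Beat 2 (L): throw ball3 h=1 -> lands@3:R; in-air after throw: [b3@3:R b1@6:L b2@9:R]
Beat 3 (R): throw ball3 h=1 -> lands@4:L; in-air after throw: [b3@4:L b1@6:L b2@9:R]
Beat 4 (L): throw ball3 h=6 -> lands@10:L; in-air after throw: [b1@6:L b2@9:R b3@10:L]
Beat 5 (R): throw ball4 h=8 -> lands@13:R; in-air after throw: [b1@6:L b2@9:R b3@10:L b4@13:R]
Beat 6 (L): throw ball1 h=1 -> lands@7:R; in-air after throw: [b1@7:R b2@9:R b3@10:L b4@13:R]
Beat 7 (R): throw ball1 h=1 -> lands@8:L; in-air after throw: [b1@8:L b2@9:R b3@10:L b4@13:R]
Beat 8 (L): throw ball1 h=6 -> lands@14:L; in-air after throw: [b2@9:R b3@10:L b4@13:R b1@14:L]
Beat 9 (R): throw ball2 h=8 -> lands@17:R; in-air after throw: [b3@10:L b4@13:R b1@14:L b2@17:R]
Beat 10 (L): throw ball3 h=1 -> lands@11:R; in-air after throw: [b3@11:R b4@13:R b1@14:L b2@17:R]
Beat 11 (R): throw ball3 h=1 -> lands@12:L; in-air after throw: [b3@12:L b4@13:R b1@14:L b2@17:R]
Beat 12 (L): throw ball3 h=6 -> lands@18:L; in-air after throw: [b4@13:R b1@14:L b2@17:R b3@18:L]
Beat 13 (R): throw ball4 h=8 -> lands@21:R; in-air after throw: [b1@14:L b2@17:R b3@18:L b4@21:R]
Beat 14 (L): throw ball1 h=1 -> lands@15:R; in-air after throw: [b1@15:R b2@17:R b3@18:L b4@21:R]
Beat 15 (R): throw ball1 h=1 -> lands@16:L; in-air after throw: [b1@16:L b2@17:R b3@18:L b4@21:R]
Beat 16 (L): throw ball1 h=6 -> lands@22:L; in-air after throw: [b2@17:R b3@18:L b4@21:R b1@22:L]
Beat 17 (R): throw ball2 h=8 -> lands@25:R; in-air after throw: [b3@18:L b4@21:R b1@22:L b2@25:R]
Beat 18 (L): throw ball3 h=1 -> lands@19:R; in-air after throw: [b3@19:R b4@21:R b1@22:L b2@25:R]
Beat 19 (R): throw ball3 h=1 -> lands@20:L; in-air after throw: [b3@20:L b4@21:R b1@22:L b2@25:R]
Beat 20 (L): throw ball3 h=6 -> lands@26:L; in-air after throw: [b4@21:R b1@22:L b2@25:R b3@26:L]
Ball 4: thrown@5 h=8 -> first land @13; rethrown@13 h=8 -> second land @21

Answer: 13 21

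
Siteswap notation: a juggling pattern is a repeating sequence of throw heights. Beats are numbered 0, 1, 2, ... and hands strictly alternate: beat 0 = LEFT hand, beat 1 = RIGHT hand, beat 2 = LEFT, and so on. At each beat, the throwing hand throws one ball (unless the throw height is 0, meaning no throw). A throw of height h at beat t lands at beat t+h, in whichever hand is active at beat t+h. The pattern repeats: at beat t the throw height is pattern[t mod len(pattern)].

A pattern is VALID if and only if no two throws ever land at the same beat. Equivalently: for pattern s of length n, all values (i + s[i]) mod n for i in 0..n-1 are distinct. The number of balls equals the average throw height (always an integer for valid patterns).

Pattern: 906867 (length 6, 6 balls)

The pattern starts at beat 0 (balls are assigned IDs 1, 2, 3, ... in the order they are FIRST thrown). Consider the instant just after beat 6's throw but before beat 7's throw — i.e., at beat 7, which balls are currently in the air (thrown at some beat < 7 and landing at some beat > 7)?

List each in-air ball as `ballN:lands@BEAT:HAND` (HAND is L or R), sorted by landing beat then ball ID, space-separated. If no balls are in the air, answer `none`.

Beat 0 (L): throw ball1 h=9 -> lands@9:R; in-air after throw: [b1@9:R]
Beat 2 (L): throw ball2 h=6 -> lands@8:L; in-air after throw: [b2@8:L b1@9:R]
Beat 3 (R): throw ball3 h=8 -> lands@11:R; in-air after throw: [b2@8:L b1@9:R b3@11:R]
Beat 4 (L): throw ball4 h=6 -> lands@10:L; in-air after throw: [b2@8:L b1@9:R b4@10:L b3@11:R]
Beat 5 (R): throw ball5 h=7 -> lands@12:L; in-air after throw: [b2@8:L b1@9:R b4@10:L b3@11:R b5@12:L]
Beat 6 (L): throw ball6 h=9 -> lands@15:R; in-air after throw: [b2@8:L b1@9:R b4@10:L b3@11:R b5@12:L b6@15:R]

Answer: ball2:lands@8:L ball1:lands@9:R ball4:lands@10:L ball3:lands@11:R ball5:lands@12:L ball6:lands@15:R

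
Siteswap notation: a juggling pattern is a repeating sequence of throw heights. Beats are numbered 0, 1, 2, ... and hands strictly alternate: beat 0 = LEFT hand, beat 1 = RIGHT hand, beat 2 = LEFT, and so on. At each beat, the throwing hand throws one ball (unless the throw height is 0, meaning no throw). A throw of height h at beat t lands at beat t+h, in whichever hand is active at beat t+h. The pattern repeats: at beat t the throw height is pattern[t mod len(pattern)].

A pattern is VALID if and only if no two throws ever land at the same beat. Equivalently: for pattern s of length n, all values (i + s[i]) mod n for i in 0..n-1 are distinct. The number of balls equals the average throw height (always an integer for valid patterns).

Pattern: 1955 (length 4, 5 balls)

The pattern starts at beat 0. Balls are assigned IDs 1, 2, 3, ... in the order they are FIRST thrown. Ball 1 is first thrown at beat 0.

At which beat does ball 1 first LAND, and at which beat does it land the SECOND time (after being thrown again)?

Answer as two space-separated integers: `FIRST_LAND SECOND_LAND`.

Answer: 1 10

Derivation:
Beat 0 (L): throw ball1 h=1 -> lands@1:R; in-air after throw: [b1@1:R]
Beat 1 (R): throw ball1 h=9 -> lands@10:L; in-air after throw: [b1@10:L]
Beat 2 (L): throw ball2 h=5 -> lands@7:R; in-air after throw: [b2@7:R b1@10:L]
Beat 3 (R): throw ball3 h=5 -> lands@8:L; in-air after throw: [b2@7:R b3@8:L b1@10:L]
Beat 4 (L): throw ball4 h=1 -> lands@5:R; in-air after throw: [b4@5:R b2@7:R b3@8:L b1@10:L]
Beat 5 (R): throw ball4 h=9 -> lands@14:L; in-air after throw: [b2@7:R b3@8:L b1@10:L b4@14:L]
Beat 6 (L): throw ball5 h=5 -> lands@11:R; in-air after throw: [b2@7:R b3@8:L b1@10:L b5@11:R b4@14:L]
Beat 7 (R): throw ball2 h=5 -> lands@12:L; in-air after throw: [b3@8:L b1@10:L b5@11:R b2@12:L b4@14:L]
Beat 8 (L): throw ball3 h=1 -> lands@9:R; in-air after throw: [b3@9:R b1@10:L b5@11:R b2@12:L b4@14:L]
Beat 9 (R): throw ball3 h=9 -> lands@18:L; in-air after throw: [b1@10:L b5@11:R b2@12:L b4@14:L b3@18:L]
Beat 10 (L): throw ball1 h=5 -> lands@15:R; in-air after throw: [b5@11:R b2@12:L b4@14:L b1@15:R b3@18:L]
Ball 1: thrown@0 h=1 -> first land @1; rethrown@1 h=9 -> second land @10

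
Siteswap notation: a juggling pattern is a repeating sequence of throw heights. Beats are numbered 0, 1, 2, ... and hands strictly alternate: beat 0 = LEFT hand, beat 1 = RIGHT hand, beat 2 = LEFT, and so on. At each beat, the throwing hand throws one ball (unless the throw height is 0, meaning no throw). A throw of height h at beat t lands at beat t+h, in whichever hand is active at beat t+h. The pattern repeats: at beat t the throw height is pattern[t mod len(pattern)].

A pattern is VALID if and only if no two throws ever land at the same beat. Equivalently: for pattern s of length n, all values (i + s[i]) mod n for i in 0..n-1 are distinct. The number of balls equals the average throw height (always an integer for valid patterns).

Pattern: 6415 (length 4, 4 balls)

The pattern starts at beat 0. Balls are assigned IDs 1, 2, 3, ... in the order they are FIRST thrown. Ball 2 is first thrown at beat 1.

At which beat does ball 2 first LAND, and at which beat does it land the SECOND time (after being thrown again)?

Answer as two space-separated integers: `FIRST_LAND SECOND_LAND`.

Beat 0 (L): throw ball1 h=6 -> lands@6:L; in-air after throw: [b1@6:L]
Beat 1 (R): throw ball2 h=4 -> lands@5:R; in-air after throw: [b2@5:R b1@6:L]
Beat 2 (L): throw ball3 h=1 -> lands@3:R; in-air after throw: [b3@3:R b2@5:R b1@6:L]
Beat 3 (R): throw ball3 h=5 -> lands@8:L; in-air after throw: [b2@5:R b1@6:L b3@8:L]
Beat 4 (L): throw ball4 h=6 -> lands@10:L; in-air after throw: [b2@5:R b1@6:L b3@8:L b4@10:L]
Beat 5 (R): throw ball2 h=4 -> lands@9:R; in-air after throw: [b1@6:L b3@8:L b2@9:R b4@10:L]
Beat 6 (L): throw ball1 h=1 -> lands@7:R; in-air after throw: [b1@7:R b3@8:L b2@9:R b4@10:L]
Beat 7 (R): throw ball1 h=5 -> lands@12:L; in-air after throw: [b3@8:L b2@9:R b4@10:L b1@12:L]
Beat 8 (L): throw ball3 h=6 -> lands@14:L; in-air after throw: [b2@9:R b4@10:L b1@12:L b3@14:L]
Beat 9 (R): throw ball2 h=4 -> lands@13:R; in-air after throw: [b4@10:L b1@12:L b2@13:R b3@14:L]
Ball 2: thrown@1 h=4 -> first land @5; rethrown@5 h=4 -> second land @9

Answer: 5 9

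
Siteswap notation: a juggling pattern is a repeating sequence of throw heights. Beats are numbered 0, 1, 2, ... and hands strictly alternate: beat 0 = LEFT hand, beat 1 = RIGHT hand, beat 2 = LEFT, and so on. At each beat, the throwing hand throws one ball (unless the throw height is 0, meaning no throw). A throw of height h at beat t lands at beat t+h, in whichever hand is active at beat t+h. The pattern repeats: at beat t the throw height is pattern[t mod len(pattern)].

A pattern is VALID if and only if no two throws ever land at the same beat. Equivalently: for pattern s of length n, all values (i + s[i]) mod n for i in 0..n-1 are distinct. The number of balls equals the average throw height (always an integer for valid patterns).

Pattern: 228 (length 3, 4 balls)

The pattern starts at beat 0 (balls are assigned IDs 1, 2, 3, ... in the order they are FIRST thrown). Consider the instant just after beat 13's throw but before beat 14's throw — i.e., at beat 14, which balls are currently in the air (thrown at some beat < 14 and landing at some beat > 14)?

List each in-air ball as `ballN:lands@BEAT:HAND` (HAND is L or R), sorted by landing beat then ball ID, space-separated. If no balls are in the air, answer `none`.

Answer: ball2:lands@15:R ball3:lands@16:L ball4:lands@19:R

Derivation:
Beat 0 (L): throw ball1 h=2 -> lands@2:L; in-air after throw: [b1@2:L]
Beat 1 (R): throw ball2 h=2 -> lands@3:R; in-air after throw: [b1@2:L b2@3:R]
Beat 2 (L): throw ball1 h=8 -> lands@10:L; in-air after throw: [b2@3:R b1@10:L]
Beat 3 (R): throw ball2 h=2 -> lands@5:R; in-air after throw: [b2@5:R b1@10:L]
Beat 4 (L): throw ball3 h=2 -> lands@6:L; in-air after throw: [b2@5:R b3@6:L b1@10:L]
Beat 5 (R): throw ball2 h=8 -> lands@13:R; in-air after throw: [b3@6:L b1@10:L b2@13:R]
Beat 6 (L): throw ball3 h=2 -> lands@8:L; in-air after throw: [b3@8:L b1@10:L b2@13:R]
Beat 7 (R): throw ball4 h=2 -> lands@9:R; in-air after throw: [b3@8:L b4@9:R b1@10:L b2@13:R]
Beat 8 (L): throw ball3 h=8 -> lands@16:L; in-air after throw: [b4@9:R b1@10:L b2@13:R b3@16:L]
Beat 9 (R): throw ball4 h=2 -> lands@11:R; in-air after throw: [b1@10:L b4@11:R b2@13:R b3@16:L]
Beat 10 (L): throw ball1 h=2 -> lands@12:L; in-air after throw: [b4@11:R b1@12:L b2@13:R b3@16:L]
Beat 11 (R): throw ball4 h=8 -> lands@19:R; in-air after throw: [b1@12:L b2@13:R b3@16:L b4@19:R]
Beat 12 (L): throw ball1 h=2 -> lands@14:L; in-air after throw: [b2@13:R b1@14:L b3@16:L b4@19:R]
Beat 13 (R): throw ball2 h=2 -> lands@15:R; in-air after throw: [b1@14:L b2@15:R b3@16:L b4@19:R]
Beat 14 (L): throw ball1 h=8 -> lands@22:L; in-air after throw: [b2@15:R b3@16:L b4@19:R b1@22:L]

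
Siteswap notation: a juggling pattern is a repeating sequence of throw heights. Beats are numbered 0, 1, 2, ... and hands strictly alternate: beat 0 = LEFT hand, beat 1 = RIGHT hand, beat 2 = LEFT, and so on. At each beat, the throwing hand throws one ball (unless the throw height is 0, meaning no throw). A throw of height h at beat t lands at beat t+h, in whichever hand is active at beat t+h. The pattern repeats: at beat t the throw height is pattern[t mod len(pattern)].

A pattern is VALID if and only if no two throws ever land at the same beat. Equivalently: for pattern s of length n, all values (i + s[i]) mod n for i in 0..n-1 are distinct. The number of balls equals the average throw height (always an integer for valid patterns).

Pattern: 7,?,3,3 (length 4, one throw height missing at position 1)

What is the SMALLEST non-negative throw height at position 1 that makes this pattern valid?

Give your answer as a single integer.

Answer: 3

Derivation:
i=0: (0 + 7) mod 4 = 3
i=1: s[i]=? (unknown)
i=2: (2 + 3) mod 4 = 1
i=3: (3 + 3) mod 4 = 2
Known residues: [1, 2, 3]; need a permutation of 0..3, so missing residue r = 0
Need (1 + s) mod 4 = 0; smallest s = (0 - 1) mod 4 = 3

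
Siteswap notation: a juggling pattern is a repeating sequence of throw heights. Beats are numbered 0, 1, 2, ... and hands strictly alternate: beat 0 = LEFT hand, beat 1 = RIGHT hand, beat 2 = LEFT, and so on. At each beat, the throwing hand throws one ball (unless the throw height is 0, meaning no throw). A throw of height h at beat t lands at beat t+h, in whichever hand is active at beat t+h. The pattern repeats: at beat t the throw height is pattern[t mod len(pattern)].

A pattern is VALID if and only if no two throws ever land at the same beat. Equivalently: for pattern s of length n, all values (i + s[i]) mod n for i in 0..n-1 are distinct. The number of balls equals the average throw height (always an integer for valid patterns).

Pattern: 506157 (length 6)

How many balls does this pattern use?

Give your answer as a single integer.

Pattern = [5, 0, 6, 1, 5, 7], length n = 6
  position 0: throw height = 5, running sum = 5
  position 1: throw height = 0, running sum = 5
  position 2: throw height = 6, running sum = 11
  position 3: throw height = 1, running sum = 12
  position 4: throw height = 5, running sum = 17
  position 5: throw height = 7, running sum = 24
Total sum = 24; balls = sum / n = 24 / 6 = 4

Answer: 4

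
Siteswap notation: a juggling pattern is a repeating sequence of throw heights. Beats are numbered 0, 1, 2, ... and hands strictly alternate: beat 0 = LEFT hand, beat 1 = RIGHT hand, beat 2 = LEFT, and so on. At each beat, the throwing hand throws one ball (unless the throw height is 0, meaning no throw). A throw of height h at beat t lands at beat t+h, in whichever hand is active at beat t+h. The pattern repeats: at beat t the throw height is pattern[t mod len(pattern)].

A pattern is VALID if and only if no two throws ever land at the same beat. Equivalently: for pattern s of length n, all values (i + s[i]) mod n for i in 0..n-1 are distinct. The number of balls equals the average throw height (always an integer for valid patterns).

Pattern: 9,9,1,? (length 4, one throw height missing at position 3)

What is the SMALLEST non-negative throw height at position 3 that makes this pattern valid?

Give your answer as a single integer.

Answer: 1

Derivation:
i=0: (0 + 9) mod 4 = 1
i=1: (1 + 9) mod 4 = 2
i=2: (2 + 1) mod 4 = 3
i=3: s[i]=? (unknown)
Known residues: [1, 2, 3]; need a permutation of 0..3, so missing residue r = 0
Need (3 + s) mod 4 = 0; smallest s = (0 - 3) mod 4 = 1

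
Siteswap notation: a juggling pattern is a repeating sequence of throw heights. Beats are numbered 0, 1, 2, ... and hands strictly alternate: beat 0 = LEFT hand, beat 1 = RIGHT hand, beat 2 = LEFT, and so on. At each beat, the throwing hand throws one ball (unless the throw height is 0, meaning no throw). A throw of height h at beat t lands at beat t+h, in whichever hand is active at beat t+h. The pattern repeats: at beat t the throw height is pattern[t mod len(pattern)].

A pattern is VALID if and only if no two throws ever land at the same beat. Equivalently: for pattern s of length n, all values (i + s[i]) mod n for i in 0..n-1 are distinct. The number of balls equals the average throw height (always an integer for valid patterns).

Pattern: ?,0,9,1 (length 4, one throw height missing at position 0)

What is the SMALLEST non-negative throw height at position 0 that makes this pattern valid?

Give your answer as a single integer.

Answer: 2

Derivation:
i=0: s[i]=? (unknown)
i=1: (1 + 0) mod 4 = 1
i=2: (2 + 9) mod 4 = 3
i=3: (3 + 1) mod 4 = 0
Known residues: [0, 1, 3]; need a permutation of 0..3, so missing residue r = 2
Need (0 + s) mod 4 = 2; smallest s = (2 - 0) mod 4 = 2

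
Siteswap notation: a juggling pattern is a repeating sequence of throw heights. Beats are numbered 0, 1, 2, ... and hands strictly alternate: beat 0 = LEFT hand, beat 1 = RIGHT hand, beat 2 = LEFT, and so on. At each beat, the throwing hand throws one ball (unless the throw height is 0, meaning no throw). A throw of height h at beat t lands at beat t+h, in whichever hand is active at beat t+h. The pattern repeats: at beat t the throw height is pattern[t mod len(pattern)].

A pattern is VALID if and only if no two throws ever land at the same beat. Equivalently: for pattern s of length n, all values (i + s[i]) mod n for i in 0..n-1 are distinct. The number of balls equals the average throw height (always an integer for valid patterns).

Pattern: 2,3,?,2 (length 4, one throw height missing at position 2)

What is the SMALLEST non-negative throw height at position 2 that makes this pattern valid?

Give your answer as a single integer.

i=0: (0 + 2) mod 4 = 2
i=1: (1 + 3) mod 4 = 0
i=2: s[i]=? (unknown)
i=3: (3 + 2) mod 4 = 1
Known residues: [0, 1, 2]; need a permutation of 0..3, so missing residue r = 3
Need (2 + s) mod 4 = 3; smallest s = (3 - 2) mod 4 = 1

Answer: 1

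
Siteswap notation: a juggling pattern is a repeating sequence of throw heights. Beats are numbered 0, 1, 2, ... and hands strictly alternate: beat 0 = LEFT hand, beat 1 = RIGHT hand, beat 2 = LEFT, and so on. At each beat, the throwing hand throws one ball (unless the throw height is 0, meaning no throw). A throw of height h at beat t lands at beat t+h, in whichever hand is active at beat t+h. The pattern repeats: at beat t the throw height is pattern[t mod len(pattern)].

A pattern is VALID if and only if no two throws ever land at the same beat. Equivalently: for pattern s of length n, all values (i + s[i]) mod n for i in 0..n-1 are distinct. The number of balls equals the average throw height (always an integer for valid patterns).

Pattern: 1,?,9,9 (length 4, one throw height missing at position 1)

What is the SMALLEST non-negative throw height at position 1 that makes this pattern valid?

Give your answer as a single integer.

Answer: 1

Derivation:
i=0: (0 + 1) mod 4 = 1
i=1: s[i]=? (unknown)
i=2: (2 + 9) mod 4 = 3
i=3: (3 + 9) mod 4 = 0
Known residues: [0, 1, 3]; need a permutation of 0..3, so missing residue r = 2
Need (1 + s) mod 4 = 2; smallest s = (2 - 1) mod 4 = 1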